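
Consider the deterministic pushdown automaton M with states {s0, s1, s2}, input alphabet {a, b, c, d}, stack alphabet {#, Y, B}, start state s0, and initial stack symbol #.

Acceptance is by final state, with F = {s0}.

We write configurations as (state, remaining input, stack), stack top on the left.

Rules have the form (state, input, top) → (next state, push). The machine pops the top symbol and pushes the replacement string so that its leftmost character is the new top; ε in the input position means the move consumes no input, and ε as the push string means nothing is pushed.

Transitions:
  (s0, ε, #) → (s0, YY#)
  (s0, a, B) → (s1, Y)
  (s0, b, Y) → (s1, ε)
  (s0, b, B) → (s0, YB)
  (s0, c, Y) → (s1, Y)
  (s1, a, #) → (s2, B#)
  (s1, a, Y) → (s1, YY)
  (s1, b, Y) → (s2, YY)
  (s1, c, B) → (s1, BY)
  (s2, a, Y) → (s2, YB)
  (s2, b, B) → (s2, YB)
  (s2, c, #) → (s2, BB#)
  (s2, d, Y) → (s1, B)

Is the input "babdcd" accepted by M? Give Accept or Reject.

(s0, babdcd, #) ⊢ (s0, babdcd, YY#) ⊢ (s1, abdcd, Y#) ⊢ (s1, bdcd, YY#) ⊢ (s2, dcd, YYY#) ⊢ (s1, cd, BYY#) ⊢ (s1, d, BYYY#)
No transition applies at (s1, d, BYYY#); input not fully consumed.

Reject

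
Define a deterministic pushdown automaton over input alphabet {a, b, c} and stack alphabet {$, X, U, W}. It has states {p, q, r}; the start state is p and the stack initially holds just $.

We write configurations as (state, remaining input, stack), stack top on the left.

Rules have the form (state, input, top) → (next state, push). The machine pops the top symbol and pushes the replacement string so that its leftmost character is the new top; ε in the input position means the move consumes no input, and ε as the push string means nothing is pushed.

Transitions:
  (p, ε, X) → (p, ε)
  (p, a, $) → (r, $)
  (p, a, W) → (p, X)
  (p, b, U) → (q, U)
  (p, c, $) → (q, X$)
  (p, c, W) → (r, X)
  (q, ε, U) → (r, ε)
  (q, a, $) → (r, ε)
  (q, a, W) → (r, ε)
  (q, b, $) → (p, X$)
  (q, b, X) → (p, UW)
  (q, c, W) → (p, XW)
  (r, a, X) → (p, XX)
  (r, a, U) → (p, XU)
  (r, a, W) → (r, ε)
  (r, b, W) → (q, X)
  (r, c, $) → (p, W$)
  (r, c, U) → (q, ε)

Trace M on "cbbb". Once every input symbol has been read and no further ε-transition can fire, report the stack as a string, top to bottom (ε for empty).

X$

(p, cbbb, $)
  read c, top $: go to q, push X$ → (q, bbb, X$)
  read b, top X: go to p, push UW → (p, bb, UW$)
  read b, top U: go to q, push U → (q, b, UW$)
  ε-move, top U: go to r, push ε → (r, b, W$)
  read b, top W: go to q, push X → (q, ε, X$)
All input consumed in state q with stack X$.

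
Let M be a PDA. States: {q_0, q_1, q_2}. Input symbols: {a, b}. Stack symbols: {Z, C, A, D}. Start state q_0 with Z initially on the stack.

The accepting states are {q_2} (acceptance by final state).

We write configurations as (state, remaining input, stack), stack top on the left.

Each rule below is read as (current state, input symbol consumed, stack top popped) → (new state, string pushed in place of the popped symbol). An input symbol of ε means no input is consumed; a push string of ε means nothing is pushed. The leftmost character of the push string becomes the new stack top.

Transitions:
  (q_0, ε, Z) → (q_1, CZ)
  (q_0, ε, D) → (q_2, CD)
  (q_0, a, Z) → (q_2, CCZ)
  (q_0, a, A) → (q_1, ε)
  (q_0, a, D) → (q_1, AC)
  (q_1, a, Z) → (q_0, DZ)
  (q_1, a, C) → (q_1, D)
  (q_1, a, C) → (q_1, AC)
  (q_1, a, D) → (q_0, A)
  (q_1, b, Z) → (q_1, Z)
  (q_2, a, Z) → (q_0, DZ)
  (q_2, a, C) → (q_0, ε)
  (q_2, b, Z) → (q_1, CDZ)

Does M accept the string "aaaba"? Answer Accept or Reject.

One accepting computation: (q_0, aaaba, Z) ⊢ (q_1, aaaba, CZ) ⊢ (q_1, aaba, DZ) ⊢ (q_0, aba, AZ) ⊢ (q_1, ba, Z) ⊢ (q_1, a, Z) ⊢ (q_0, ε, DZ) ⊢ (q_2, ε, CDZ)
All input consumed and state q_2 ∈ F.

Accept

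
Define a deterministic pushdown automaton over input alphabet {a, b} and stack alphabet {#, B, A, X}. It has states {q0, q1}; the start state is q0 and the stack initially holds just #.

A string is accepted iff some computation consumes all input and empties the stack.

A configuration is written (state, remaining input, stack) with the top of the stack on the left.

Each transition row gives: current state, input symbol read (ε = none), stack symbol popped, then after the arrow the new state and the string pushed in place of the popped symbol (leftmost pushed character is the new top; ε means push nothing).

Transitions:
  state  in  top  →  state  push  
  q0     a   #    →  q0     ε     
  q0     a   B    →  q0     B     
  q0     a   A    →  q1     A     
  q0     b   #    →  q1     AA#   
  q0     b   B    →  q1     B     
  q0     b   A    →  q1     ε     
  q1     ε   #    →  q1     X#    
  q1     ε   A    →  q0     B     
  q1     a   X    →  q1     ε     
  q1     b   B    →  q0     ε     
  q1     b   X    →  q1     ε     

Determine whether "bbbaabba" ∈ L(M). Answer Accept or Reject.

(q0, bbbaabba, #)
  read b, top #: go to q1, push AA# → (q1, bbaabba, AA#)
  ε-move, top A: go to q0, push B → (q0, bbaabba, BA#)
  read b, top B: go to q1, push B → (q1, baabba, BA#)
  read b, top B: go to q0, push ε → (q0, aabba, A#)
  read a, top A: go to q1, push A → (q1, abba, A#)
  ε-move, top A: go to q0, push B → (q0, abba, B#)
  read a, top B: go to q0, push B → (q0, bba, B#)
  read b, top B: go to q1, push B → (q1, ba, B#)
  read b, top B: go to q0, push ε → (q0, a, #)
  read a, top #: go to q0, push ε → (q0, ε, ε)
All input consumed and the stack is empty.

Accept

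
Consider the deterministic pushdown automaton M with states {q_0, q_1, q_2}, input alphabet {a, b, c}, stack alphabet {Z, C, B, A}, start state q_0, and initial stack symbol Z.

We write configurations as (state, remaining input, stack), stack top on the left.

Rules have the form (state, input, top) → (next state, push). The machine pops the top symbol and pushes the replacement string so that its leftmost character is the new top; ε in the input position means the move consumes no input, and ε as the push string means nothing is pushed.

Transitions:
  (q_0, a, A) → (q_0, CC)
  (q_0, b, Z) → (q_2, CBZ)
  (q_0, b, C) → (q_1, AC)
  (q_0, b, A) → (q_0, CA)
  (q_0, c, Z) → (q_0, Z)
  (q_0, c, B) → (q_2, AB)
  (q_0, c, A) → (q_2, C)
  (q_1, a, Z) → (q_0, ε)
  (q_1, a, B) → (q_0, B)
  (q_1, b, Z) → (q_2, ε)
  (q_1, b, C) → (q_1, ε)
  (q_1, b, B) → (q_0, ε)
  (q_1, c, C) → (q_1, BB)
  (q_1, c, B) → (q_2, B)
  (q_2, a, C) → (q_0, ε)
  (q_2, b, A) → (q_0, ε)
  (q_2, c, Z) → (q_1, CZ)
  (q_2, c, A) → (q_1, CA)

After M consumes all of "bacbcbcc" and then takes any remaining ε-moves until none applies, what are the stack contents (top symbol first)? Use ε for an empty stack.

CABZ

(q_0, bacbcbcc, Z) ⊢ (q_2, acbcbcc, CBZ) ⊢ (q_0, cbcbcc, BZ) ⊢ (q_2, bcbcc, ABZ) ⊢ (q_0, cbcc, BZ) ⊢ (q_2, bcc, ABZ) ⊢ (q_0, cc, BZ) ⊢ (q_2, c, ABZ) ⊢ (q_1, ε, CABZ)
All input consumed in state q_1 with stack CABZ.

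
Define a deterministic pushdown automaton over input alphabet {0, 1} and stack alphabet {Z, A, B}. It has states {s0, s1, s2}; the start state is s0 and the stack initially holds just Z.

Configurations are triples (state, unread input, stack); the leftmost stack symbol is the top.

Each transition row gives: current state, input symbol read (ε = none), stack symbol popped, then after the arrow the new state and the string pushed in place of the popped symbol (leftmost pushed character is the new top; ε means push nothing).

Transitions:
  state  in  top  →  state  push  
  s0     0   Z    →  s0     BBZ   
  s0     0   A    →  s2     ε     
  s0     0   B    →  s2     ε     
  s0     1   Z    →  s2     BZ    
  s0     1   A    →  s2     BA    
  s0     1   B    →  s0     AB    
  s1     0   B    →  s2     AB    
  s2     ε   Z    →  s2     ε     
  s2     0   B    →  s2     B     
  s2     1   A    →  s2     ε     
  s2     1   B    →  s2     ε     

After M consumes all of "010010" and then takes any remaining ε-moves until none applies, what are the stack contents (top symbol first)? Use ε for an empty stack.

(s0, 010010, Z)
  read 0, top Z: go to s0, push BBZ → (s0, 10010, BBZ)
  read 1, top B: go to s0, push AB → (s0, 0010, ABBZ)
  read 0, top A: go to s2, push ε → (s2, 010, BBZ)
  read 0, top B: go to s2, push B → (s2, 10, BBZ)
  read 1, top B: go to s2, push ε → (s2, 0, BZ)
  read 0, top B: go to s2, push B → (s2, ε, BZ)
All input consumed in state s2 with stack BZ.

BZ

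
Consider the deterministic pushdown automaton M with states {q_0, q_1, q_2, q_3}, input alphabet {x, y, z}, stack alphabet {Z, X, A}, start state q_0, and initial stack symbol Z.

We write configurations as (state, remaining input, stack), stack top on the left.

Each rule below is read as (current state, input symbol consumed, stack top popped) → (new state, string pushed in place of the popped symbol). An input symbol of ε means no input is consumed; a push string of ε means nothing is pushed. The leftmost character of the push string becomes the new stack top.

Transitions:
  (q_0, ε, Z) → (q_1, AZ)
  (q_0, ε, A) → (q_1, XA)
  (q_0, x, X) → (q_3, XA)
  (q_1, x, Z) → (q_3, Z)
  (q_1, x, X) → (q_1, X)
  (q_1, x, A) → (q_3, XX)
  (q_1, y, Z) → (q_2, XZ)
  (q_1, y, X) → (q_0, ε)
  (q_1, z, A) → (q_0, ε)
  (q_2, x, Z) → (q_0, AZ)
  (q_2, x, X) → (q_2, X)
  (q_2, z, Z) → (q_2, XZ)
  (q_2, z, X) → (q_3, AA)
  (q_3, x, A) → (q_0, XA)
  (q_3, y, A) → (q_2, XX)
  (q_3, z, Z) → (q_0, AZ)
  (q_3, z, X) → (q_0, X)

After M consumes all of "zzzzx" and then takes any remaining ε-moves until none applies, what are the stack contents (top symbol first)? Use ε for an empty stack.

(q_0, zzzzx, Z)
  ε-move, top Z: go to q_1, push AZ → (q_1, zzzzx, AZ)
  read z, top A: go to q_0, push ε → (q_0, zzzx, Z)
  ε-move, top Z: go to q_1, push AZ → (q_1, zzzx, AZ)
  read z, top A: go to q_0, push ε → (q_0, zzx, Z)
  ε-move, top Z: go to q_1, push AZ → (q_1, zzx, AZ)
  read z, top A: go to q_0, push ε → (q_0, zx, Z)
  ε-move, top Z: go to q_1, push AZ → (q_1, zx, AZ)
  read z, top A: go to q_0, push ε → (q_0, x, Z)
  ε-move, top Z: go to q_1, push AZ → (q_1, x, AZ)
  read x, top A: go to q_3, push XX → (q_3, ε, XXZ)
All input consumed in state q_3 with stack XXZ.

XXZ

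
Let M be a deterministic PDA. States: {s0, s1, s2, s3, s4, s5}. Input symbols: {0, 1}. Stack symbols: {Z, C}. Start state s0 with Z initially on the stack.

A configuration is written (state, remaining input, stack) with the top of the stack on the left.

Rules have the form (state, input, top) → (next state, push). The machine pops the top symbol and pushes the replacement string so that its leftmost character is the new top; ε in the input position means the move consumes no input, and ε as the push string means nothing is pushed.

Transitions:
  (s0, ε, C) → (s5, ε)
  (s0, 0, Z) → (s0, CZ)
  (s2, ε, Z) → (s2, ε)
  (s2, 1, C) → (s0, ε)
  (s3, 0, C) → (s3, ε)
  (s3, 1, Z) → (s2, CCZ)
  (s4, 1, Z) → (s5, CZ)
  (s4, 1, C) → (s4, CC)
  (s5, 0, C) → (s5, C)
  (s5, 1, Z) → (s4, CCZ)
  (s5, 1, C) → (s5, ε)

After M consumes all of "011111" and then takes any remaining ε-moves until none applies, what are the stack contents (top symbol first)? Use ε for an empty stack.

(s0, 011111, Z) ⊢ (s0, 11111, CZ) ⊢ (s5, 11111, Z) ⊢ (s4, 1111, CCZ) ⊢ (s4, 111, CCCZ) ⊢ (s4, 11, CCCCZ) ⊢ (s4, 1, CCCCCZ) ⊢ (s4, ε, CCCCCCZ)
All input consumed in state s4 with stack CCCCCCZ.

CCCCCCZ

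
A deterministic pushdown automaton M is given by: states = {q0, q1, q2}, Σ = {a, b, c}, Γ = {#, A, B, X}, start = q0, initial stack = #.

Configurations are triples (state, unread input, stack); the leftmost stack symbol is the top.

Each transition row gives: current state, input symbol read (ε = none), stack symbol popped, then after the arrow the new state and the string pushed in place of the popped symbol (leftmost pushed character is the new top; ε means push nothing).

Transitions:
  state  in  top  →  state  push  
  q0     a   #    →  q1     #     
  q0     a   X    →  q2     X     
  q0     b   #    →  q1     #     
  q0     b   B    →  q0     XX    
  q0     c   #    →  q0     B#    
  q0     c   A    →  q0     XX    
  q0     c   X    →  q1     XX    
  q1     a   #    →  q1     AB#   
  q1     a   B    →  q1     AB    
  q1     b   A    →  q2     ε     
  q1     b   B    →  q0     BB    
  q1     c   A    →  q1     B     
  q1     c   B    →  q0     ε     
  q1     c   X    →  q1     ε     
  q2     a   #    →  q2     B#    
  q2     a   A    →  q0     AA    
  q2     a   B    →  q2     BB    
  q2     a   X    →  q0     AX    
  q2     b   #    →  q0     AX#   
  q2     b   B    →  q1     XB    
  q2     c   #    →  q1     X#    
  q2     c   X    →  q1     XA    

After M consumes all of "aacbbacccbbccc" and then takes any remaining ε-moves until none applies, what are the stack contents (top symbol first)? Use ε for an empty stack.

XBXBB#

(q0, aacbbacccbbccc, #) ⊢ (q1, acbbacccbbccc, #) ⊢ (q1, cbbacccbbccc, AB#) ⊢ (q1, bbacccbbccc, BB#) ⊢ (q0, bacccbbccc, BBB#) ⊢ (q0, acccbbccc, XXBB#) ⊢ (q2, cccbbccc, XXBB#) ⊢ (q1, ccbbccc, XAXBB#) ⊢ (q1, cbbccc, AXBB#) ⊢ (q1, bbccc, BXBB#) ⊢ (q0, bccc, BBXBB#) ⊢ (q0, ccc, XXBXBB#) ⊢ (q1, cc, XXXBXBB#) ⊢ (q1, c, XXBXBB#) ⊢ (q1, ε, XBXBB#)
All input consumed in state q1 with stack XBXBB#.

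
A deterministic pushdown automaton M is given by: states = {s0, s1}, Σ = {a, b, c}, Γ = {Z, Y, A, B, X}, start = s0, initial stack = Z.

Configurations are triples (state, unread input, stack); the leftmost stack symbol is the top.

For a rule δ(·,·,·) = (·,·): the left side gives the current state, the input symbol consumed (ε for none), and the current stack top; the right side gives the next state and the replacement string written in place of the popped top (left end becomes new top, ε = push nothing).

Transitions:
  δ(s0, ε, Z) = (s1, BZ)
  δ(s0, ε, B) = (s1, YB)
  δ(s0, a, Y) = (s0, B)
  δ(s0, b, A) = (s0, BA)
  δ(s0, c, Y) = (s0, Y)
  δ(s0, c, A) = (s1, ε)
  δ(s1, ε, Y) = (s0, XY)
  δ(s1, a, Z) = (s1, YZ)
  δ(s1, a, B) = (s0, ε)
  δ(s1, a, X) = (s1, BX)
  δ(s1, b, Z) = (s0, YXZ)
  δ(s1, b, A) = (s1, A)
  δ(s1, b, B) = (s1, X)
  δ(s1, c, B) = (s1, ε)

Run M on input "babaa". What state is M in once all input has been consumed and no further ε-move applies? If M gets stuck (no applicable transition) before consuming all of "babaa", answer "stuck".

(s0, babaa, Z)
  ε-move, top Z: go to s1, push BZ → (s1, babaa, BZ)
  read b, top B: go to s1, push X → (s1, abaa, XZ)
  read a, top X: go to s1, push BX → (s1, baa, BXZ)
  read b, top B: go to s1, push X → (s1, aa, XXZ)
  read a, top X: go to s1, push BX → (s1, a, BXXZ)
  read a, top B: go to s0, push ε → (s0, ε, XXZ)
All input consumed; M is in state s0.

s0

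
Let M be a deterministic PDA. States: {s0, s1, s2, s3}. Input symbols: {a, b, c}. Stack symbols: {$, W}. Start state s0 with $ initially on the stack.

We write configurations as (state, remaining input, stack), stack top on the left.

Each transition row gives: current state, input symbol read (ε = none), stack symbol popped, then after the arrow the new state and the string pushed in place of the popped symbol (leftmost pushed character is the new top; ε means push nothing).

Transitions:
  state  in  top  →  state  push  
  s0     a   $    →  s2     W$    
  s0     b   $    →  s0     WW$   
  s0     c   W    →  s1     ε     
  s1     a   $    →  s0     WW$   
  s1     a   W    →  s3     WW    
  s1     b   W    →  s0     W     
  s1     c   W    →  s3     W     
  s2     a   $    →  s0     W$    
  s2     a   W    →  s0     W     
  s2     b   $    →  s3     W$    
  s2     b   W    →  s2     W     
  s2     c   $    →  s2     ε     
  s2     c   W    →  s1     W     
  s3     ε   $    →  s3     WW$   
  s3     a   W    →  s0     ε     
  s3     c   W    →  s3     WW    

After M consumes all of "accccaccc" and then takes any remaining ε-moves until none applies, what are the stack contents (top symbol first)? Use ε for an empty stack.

(s0, accccaccc, $)
  read a, top $: go to s2, push W$ → (s2, ccccaccc, W$)
  read c, top W: go to s1, push W → (s1, cccaccc, W$)
  read c, top W: go to s3, push W → (s3, ccaccc, W$)
  read c, top W: go to s3, push WW → (s3, caccc, WW$)
  read c, top W: go to s3, push WW → (s3, accc, WWW$)
  read a, top W: go to s0, push ε → (s0, ccc, WW$)
  read c, top W: go to s1, push ε → (s1, cc, W$)
  read c, top W: go to s3, push W → (s3, c, W$)
  read c, top W: go to s3, push WW → (s3, ε, WW$)
All input consumed in state s3 with stack WW$.

WW$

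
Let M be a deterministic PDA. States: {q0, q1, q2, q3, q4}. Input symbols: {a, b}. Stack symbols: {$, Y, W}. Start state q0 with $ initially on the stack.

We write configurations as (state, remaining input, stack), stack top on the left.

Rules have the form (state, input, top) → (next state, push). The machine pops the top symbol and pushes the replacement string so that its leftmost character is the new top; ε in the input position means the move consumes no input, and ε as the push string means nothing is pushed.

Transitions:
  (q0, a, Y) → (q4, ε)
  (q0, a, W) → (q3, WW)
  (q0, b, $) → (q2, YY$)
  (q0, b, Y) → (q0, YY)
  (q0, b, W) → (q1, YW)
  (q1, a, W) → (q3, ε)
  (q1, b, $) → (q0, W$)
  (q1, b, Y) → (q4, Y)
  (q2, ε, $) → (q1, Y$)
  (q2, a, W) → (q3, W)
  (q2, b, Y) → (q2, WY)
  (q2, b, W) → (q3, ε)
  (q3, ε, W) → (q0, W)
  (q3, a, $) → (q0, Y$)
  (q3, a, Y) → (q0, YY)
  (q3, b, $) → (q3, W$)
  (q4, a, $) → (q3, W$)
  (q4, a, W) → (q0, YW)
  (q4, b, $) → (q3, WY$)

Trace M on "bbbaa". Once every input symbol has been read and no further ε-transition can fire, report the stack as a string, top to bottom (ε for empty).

YY$

(q0, bbbaa, $) ⊢ (q2, bbaa, YY$) ⊢ (q2, baa, WYY$) ⊢ (q3, aa, YY$) ⊢ (q0, a, YYY$) ⊢ (q4, ε, YY$)
All input consumed in state q4 with stack YY$.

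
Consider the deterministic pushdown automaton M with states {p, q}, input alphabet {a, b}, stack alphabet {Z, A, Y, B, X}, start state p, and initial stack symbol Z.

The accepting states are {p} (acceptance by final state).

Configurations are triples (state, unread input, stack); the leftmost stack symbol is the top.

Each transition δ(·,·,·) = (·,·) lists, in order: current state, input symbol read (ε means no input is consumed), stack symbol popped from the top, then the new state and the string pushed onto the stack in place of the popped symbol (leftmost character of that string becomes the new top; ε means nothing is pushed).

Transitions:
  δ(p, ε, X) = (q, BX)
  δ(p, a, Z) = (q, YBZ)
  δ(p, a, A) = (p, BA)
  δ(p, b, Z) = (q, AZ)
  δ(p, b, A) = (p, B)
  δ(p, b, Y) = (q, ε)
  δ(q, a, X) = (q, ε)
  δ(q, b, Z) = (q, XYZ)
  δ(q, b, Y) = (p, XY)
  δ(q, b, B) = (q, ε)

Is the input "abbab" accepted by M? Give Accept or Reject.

Accept

(p, abbab, Z)
  read a, top Z: go to q, push YBZ → (q, bbab, YBZ)
  read b, top Y: go to p, push XY → (p, bab, XYBZ)
  ε-move, top X: go to q, push BX → (q, bab, BXYBZ)
  read b, top B: go to q, push ε → (q, ab, XYBZ)
  read a, top X: go to q, push ε → (q, b, YBZ)
  read b, top Y: go to p, push XY → (p, ε, XYBZ)
All input consumed; state p ∈ F.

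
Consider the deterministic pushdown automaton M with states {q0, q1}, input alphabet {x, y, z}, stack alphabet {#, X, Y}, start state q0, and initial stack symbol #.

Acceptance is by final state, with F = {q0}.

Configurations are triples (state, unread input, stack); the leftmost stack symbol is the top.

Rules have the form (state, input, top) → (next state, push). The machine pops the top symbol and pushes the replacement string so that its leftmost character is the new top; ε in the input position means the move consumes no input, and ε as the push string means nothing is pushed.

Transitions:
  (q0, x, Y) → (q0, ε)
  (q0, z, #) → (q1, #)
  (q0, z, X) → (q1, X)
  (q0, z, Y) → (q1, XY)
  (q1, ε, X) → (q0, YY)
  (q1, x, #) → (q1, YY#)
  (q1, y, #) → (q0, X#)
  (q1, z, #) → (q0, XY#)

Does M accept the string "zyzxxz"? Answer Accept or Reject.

(q0, zyzxxz, #)
  read z, top #: go to q1, push # → (q1, yzxxz, #)
  read y, top #: go to q0, push X# → (q0, zxxz, X#)
  read z, top X: go to q1, push X → (q1, xxz, X#)
  ε-move, top X: go to q0, push YY → (q0, xxz, YY#)
  read x, top Y: go to q0, push ε → (q0, xz, Y#)
  read x, top Y: go to q0, push ε → (q0, z, #)
  read z, top #: go to q1, push # → (q1, ε, #)
All input consumed; state q1 ∉ F and no further ε-move applies.

Reject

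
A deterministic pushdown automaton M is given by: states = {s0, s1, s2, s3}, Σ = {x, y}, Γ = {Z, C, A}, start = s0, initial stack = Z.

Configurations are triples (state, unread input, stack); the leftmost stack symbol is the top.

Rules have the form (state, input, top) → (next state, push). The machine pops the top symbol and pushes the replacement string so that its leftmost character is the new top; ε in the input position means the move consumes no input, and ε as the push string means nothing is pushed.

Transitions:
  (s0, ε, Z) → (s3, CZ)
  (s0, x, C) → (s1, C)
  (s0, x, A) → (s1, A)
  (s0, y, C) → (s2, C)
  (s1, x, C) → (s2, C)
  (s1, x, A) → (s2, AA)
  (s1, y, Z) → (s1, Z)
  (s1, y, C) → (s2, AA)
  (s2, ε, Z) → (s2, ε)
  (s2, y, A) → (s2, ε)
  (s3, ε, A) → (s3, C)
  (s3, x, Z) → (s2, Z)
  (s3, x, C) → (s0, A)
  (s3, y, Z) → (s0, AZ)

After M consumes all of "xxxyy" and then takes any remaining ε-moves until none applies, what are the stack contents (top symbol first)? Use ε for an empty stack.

(s0, xxxyy, Z)
  ε-move, top Z: go to s3, push CZ → (s3, xxxyy, CZ)
  read x, top C: go to s0, push A → (s0, xxyy, AZ)
  read x, top A: go to s1, push A → (s1, xyy, AZ)
  read x, top A: go to s2, push AA → (s2, yy, AAZ)
  read y, top A: go to s2, push ε → (s2, y, AZ)
  read y, top A: go to s2, push ε → (s2, ε, Z)
  ε-move, top Z: go to s2, push ε → (s2, ε, ε)
All input consumed in state s2 with stack ε.

ε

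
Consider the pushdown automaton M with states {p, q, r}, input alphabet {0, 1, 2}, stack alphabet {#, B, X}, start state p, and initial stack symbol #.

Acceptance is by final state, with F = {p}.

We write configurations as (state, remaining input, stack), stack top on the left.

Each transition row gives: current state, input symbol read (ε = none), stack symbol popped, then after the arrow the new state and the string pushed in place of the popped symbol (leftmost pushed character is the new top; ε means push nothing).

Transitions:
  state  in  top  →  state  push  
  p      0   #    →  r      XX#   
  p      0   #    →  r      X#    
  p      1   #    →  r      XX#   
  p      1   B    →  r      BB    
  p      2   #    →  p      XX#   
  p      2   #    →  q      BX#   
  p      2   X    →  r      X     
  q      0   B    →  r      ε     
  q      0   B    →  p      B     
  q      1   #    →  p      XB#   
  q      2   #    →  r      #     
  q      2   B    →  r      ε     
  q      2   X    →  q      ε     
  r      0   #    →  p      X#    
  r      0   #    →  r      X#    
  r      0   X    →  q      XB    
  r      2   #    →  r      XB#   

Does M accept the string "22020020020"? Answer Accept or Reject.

Reject

No computation consumes all input and reaches a final state.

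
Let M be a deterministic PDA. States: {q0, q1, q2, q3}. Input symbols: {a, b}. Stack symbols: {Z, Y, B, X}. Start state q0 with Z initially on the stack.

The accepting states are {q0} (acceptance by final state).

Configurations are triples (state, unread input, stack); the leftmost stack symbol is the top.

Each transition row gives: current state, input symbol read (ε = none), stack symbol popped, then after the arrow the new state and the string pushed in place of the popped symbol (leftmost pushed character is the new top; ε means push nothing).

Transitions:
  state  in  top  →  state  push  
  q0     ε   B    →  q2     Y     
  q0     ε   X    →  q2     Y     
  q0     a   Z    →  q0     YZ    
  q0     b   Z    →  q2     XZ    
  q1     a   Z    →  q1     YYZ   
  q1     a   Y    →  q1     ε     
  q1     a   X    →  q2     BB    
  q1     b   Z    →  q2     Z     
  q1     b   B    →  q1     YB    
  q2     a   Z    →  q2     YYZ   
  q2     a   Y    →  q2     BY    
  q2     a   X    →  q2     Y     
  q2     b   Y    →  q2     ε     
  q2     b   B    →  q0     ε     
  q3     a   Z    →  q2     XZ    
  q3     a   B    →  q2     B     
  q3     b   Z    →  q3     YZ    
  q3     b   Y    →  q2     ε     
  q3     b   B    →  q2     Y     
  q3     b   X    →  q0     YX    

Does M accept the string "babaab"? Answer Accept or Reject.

Accept

(q0, babaab, Z)
  read b, top Z: go to q2, push XZ → (q2, abaab, XZ)
  read a, top X: go to q2, push Y → (q2, baab, YZ)
  read b, top Y: go to q2, push ε → (q2, aab, Z)
  read a, top Z: go to q2, push YYZ → (q2, ab, YYZ)
  read a, top Y: go to q2, push BY → (q2, b, BYYZ)
  read b, top B: go to q0, push ε → (q0, ε, YYZ)
All input consumed; state q0 ∈ F.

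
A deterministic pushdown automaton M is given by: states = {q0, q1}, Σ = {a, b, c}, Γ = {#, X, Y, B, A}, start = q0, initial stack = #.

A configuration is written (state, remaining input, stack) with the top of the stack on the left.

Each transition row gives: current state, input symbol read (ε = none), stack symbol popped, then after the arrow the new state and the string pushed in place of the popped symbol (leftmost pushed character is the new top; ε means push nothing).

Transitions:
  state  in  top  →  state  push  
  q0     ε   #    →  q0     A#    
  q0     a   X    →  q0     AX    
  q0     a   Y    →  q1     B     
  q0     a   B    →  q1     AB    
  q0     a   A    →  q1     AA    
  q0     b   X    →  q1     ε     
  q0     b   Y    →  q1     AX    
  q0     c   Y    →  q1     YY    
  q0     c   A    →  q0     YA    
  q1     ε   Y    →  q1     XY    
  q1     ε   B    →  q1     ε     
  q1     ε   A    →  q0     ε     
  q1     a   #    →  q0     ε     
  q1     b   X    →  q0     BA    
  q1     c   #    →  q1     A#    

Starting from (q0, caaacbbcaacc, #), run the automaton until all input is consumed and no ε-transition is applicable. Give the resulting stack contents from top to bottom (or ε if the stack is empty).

(q0, caaacbbcaacc, #)
  ε-move, top #: go to q0, push A# → (q0, caaacbbcaacc, A#)
  read c, top A: go to q0, push YA → (q0, aaacbbcaacc, YA#)
  read a, top Y: go to q1, push B → (q1, aacbbcaacc, BA#)
  ε-move, top B: go to q1, push ε → (q1, aacbbcaacc, A#)
  ε-move, top A: go to q0, push ε → (q0, aacbbcaacc, #)
  ε-move, top #: go to q0, push A# → (q0, aacbbcaacc, A#)
  read a, top A: go to q1, push AA → (q1, acbbcaacc, AA#)
  ε-move, top A: go to q0, push ε → (q0, acbbcaacc, A#)
  read a, top A: go to q1, push AA → (q1, cbbcaacc, AA#)
  ε-move, top A: go to q0, push ε → (q0, cbbcaacc, A#)
  read c, top A: go to q0, push YA → (q0, bbcaacc, YA#)
  read b, top Y: go to q1, push AX → (q1, bcaacc, AXA#)
  ε-move, top A: go to q0, push ε → (q0, bcaacc, XA#)
  read b, top X: go to q1, push ε → (q1, caacc, A#)
  ε-move, top A: go to q0, push ε → (q0, caacc, #)
  ε-move, top #: go to q0, push A# → (q0, caacc, A#)
  read c, top A: go to q0, push YA → (q0, aacc, YA#)
  read a, top Y: go to q1, push B → (q1, acc, BA#)
  ε-move, top B: go to q1, push ε → (q1, acc, A#)
  ε-move, top A: go to q0, push ε → (q0, acc, #)
  ε-move, top #: go to q0, push A# → (q0, acc, A#)
  read a, top A: go to q1, push AA → (q1, cc, AA#)
  ε-move, top A: go to q0, push ε → (q0, cc, A#)
  read c, top A: go to q0, push YA → (q0, c, YA#)
  read c, top Y: go to q1, push YY → (q1, ε, YYA#)
  ε-move, top Y: go to q1, push XY → (q1, ε, XYYA#)
All input consumed in state q1 with stack XYYA#.

XYYA#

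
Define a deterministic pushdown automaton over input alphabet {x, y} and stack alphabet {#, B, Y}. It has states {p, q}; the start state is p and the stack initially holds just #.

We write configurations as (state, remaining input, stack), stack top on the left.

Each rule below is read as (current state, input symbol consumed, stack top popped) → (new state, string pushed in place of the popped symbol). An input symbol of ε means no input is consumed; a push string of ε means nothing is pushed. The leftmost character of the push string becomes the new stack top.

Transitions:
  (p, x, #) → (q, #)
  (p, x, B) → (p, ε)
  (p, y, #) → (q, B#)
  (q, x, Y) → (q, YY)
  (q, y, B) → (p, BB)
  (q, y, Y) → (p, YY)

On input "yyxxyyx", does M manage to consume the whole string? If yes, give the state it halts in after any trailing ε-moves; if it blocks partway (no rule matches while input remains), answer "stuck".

p

(p, yyxxyyx, #)
  read y, top #: go to q, push B# → (q, yxxyyx, B#)
  read y, top B: go to p, push BB → (p, xxyyx, BB#)
  read x, top B: go to p, push ε → (p, xyyx, B#)
  read x, top B: go to p, push ε → (p, yyx, #)
  read y, top #: go to q, push B# → (q, yx, B#)
  read y, top B: go to p, push BB → (p, x, BB#)
  read x, top B: go to p, push ε → (p, ε, B#)
All input consumed; M is in state p.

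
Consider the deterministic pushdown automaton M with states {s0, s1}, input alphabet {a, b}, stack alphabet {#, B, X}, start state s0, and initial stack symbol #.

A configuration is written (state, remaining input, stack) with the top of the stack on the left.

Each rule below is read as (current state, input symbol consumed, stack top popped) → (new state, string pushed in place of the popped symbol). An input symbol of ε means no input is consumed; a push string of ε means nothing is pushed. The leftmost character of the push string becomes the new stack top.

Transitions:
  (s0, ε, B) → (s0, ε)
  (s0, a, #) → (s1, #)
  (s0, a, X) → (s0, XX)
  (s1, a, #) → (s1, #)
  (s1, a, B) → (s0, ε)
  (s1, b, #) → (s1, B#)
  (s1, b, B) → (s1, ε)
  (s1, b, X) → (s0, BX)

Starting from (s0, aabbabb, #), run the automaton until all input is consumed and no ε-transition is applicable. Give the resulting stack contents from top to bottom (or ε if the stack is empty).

(s0, aabbabb, #) ⊢ (s1, abbabb, #) ⊢ (s1, bbabb, #) ⊢ (s1, babb, B#) ⊢ (s1, abb, #) ⊢ (s1, bb, #) ⊢ (s1, b, B#) ⊢ (s1, ε, #)
All input consumed in state s1 with stack #.

#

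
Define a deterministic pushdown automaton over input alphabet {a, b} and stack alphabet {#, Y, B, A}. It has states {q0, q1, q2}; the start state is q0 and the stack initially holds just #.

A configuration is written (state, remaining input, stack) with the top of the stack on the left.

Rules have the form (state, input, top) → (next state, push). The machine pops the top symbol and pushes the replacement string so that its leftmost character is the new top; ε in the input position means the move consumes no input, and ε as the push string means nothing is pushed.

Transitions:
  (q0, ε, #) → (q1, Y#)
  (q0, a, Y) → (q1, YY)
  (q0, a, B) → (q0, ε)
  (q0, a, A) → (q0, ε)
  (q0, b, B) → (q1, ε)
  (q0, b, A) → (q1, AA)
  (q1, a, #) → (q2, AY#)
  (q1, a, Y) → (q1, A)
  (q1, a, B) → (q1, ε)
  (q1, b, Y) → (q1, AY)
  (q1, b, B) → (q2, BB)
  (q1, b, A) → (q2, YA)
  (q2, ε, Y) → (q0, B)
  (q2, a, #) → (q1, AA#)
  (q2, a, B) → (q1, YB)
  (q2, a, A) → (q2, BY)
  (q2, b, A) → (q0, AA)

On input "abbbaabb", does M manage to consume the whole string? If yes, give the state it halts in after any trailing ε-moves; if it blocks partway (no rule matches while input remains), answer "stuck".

q0

(q0, abbbaabb, #)
  ε-move, top #: go to q1, push Y# → (q1, abbbaabb, Y#)
  read a, top Y: go to q1, push A → (q1, bbbaabb, A#)
  read b, top A: go to q2, push YA → (q2, bbaabb, YA#)
  ε-move, top Y: go to q0, push B → (q0, bbaabb, BA#)
  read b, top B: go to q1, push ε → (q1, baabb, A#)
  read b, top A: go to q2, push YA → (q2, aabb, YA#)
  ε-move, top Y: go to q0, push B → (q0, aabb, BA#)
  read a, top B: go to q0, push ε → (q0, abb, A#)
  read a, top A: go to q0, push ε → (q0, bb, #)
  ε-move, top #: go to q1, push Y# → (q1, bb, Y#)
  read b, top Y: go to q1, push AY → (q1, b, AY#)
  read b, top A: go to q2, push YA → (q2, ε, YAY#)
  ε-move, top Y: go to q0, push B → (q0, ε, BAY#)
All input consumed; M is in state q0.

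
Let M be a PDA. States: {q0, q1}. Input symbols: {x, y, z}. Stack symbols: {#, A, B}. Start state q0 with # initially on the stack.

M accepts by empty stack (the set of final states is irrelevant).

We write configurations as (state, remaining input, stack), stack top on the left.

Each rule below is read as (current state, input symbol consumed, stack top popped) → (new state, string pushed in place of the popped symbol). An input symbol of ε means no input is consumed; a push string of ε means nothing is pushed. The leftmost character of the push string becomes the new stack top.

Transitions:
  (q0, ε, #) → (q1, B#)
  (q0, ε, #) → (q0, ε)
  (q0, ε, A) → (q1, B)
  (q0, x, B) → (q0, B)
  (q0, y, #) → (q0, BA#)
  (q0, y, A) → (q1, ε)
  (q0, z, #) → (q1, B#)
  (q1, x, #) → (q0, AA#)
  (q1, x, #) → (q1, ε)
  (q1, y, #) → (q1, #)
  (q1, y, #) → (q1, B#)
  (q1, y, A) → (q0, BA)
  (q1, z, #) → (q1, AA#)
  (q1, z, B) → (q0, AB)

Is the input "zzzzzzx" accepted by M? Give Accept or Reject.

No computation consumes all input and empties the stack.

Reject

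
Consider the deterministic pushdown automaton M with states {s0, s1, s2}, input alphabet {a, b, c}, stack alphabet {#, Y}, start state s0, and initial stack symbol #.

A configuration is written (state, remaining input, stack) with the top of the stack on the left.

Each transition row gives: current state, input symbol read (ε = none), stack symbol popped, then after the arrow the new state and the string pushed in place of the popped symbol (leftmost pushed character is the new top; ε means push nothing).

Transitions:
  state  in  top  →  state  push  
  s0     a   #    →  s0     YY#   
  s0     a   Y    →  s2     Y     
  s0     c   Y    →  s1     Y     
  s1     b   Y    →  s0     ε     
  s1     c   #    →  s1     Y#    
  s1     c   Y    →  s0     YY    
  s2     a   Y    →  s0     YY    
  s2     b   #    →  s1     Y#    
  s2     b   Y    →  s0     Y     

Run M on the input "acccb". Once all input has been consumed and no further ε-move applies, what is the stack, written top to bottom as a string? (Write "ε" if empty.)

(s0, acccb, #) ⊢ (s0, cccb, YY#) ⊢ (s1, ccb, YY#) ⊢ (s0, cb, YYY#) ⊢ (s1, b, YYY#) ⊢ (s0, ε, YY#)
All input consumed in state s0 with stack YY#.

YY#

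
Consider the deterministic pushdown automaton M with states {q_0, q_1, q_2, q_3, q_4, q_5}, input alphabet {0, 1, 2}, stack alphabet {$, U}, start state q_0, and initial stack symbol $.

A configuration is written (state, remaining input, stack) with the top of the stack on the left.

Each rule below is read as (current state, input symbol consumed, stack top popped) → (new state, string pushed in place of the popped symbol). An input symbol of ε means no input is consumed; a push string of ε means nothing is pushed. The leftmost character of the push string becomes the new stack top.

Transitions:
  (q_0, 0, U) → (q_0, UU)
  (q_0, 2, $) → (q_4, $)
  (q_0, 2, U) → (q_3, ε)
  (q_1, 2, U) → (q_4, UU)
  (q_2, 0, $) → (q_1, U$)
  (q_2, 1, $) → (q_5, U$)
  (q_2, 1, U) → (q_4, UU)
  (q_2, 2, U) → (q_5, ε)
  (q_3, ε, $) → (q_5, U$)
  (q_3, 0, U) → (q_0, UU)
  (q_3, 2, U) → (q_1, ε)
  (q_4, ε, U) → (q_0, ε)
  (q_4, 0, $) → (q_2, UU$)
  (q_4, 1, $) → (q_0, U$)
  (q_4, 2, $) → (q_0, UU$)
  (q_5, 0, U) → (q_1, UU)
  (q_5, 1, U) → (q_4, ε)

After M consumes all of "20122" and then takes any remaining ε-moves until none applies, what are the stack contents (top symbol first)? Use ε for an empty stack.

(q_0, 20122, $)
  read 2, top $: go to q_4, push $ → (q_4, 0122, $)
  read 0, top $: go to q_2, push UU$ → (q_2, 122, UU$)
  read 1, top U: go to q_4, push UU → (q_4, 22, UUU$)
  ε-move, top U: go to q_0, push ε → (q_0, 22, UU$)
  read 2, top U: go to q_3, push ε → (q_3, 2, U$)
  read 2, top U: go to q_1, push ε → (q_1, ε, $)
All input consumed in state q_1 with stack $.

$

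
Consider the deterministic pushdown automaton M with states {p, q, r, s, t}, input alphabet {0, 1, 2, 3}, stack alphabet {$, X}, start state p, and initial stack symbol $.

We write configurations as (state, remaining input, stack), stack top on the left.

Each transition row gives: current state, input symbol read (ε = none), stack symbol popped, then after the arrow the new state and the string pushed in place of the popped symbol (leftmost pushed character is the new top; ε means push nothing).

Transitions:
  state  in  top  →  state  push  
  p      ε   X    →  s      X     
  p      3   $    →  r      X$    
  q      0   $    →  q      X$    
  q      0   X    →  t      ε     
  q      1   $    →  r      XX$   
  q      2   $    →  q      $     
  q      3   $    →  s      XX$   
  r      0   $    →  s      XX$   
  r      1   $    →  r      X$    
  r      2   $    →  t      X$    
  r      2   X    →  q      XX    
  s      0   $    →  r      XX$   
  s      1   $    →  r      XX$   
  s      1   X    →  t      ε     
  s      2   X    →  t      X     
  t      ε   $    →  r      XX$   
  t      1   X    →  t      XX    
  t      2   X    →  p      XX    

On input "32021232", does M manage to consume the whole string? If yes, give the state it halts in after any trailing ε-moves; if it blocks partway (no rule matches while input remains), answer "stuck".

stuck

(p, 32021232, $) ⊢ (r, 2021232, X$) ⊢ (q, 021232, XX$) ⊢ (t, 21232, X$) ⊢ (p, 1232, XX$) ⊢ (s, 1232, XX$) ⊢ (t, 232, X$) ⊢ (p, 32, XX$) ⊢ (s, 32, XX$)
No transition for (s, 3, top X); M blocks with input 32 remaining.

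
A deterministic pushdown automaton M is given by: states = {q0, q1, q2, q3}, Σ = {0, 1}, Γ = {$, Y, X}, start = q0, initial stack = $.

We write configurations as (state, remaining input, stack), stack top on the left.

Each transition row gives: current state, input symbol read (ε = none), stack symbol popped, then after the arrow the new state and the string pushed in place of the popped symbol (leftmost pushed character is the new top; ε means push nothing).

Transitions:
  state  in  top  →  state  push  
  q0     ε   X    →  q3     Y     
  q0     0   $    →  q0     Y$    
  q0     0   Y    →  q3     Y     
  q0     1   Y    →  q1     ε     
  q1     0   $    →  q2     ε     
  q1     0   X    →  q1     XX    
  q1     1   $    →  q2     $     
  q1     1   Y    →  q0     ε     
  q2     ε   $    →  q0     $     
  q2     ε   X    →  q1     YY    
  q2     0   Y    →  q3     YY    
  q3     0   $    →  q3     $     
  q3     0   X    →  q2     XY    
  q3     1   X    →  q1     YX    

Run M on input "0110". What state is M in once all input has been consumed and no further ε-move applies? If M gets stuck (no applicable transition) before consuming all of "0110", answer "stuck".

q0

(q0, 0110, $)
  read 0, top $: go to q0, push Y$ → (q0, 110, Y$)
  read 1, top Y: go to q1, push ε → (q1, 10, $)
  read 1, top $: go to q2, push $ → (q2, 0, $)
  ε-move, top $: go to q0, push $ → (q0, 0, $)
  read 0, top $: go to q0, push Y$ → (q0, ε, Y$)
All input consumed; M is in state q0.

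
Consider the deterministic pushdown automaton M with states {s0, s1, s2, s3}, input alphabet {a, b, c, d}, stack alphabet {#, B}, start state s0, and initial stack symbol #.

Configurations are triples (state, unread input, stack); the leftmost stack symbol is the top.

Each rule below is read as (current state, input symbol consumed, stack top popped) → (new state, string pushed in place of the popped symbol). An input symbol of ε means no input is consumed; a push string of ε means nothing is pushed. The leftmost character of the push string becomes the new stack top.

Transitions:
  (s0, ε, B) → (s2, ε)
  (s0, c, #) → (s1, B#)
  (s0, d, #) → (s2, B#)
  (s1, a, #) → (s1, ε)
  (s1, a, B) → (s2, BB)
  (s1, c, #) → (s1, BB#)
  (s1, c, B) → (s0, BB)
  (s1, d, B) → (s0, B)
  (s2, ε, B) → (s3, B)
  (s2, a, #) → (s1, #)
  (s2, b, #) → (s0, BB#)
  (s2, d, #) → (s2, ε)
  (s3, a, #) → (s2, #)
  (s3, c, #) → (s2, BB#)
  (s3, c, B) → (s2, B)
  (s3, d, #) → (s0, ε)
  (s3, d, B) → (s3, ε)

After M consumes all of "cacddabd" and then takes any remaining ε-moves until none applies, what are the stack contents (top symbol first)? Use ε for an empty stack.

(s0, cacddabd, #)
  read c, top #: go to s1, push B# → (s1, acddabd, B#)
  read a, top B: go to s2, push BB → (s2, cddabd, BB#)
  ε-move, top B: go to s3, push B → (s3, cddabd, BB#)
  read c, top B: go to s2, push B → (s2, ddabd, BB#)
  ε-move, top B: go to s3, push B → (s3, ddabd, BB#)
  read d, top B: go to s3, push ε → (s3, dabd, B#)
  read d, top B: go to s3, push ε → (s3, abd, #)
  read a, top #: go to s2, push # → (s2, bd, #)
  read b, top #: go to s0, push BB# → (s0, d, BB#)
  ε-move, top B: go to s2, push ε → (s2, d, B#)
  ε-move, top B: go to s3, push B → (s3, d, B#)
  read d, top B: go to s3, push ε → (s3, ε, #)
All input consumed in state s3 with stack #.

#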